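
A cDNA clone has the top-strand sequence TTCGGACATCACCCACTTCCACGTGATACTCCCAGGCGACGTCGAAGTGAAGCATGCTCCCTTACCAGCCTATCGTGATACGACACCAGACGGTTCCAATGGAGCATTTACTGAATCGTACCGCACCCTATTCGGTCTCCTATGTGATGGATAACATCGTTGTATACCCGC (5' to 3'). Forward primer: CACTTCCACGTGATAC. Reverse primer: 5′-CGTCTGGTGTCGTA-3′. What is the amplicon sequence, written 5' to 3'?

The forward primer matches the template at positions 14–29.
Taking the reverse complement of CGTCTGGTGTCGTA gives TACGACACCAGACG, found at positions 79–92 on the template; the primer anneals here to the top strand with its 3' end pointing upstream.
The product is the template from position 14 through 92 (79 bp).

5'-CACTTCCACGTGATACTCCCAGGCGACGTCGAAGTGAAGCATGCTCCCTTACCAGCCTATCGTGATACGACACCAGACG-3'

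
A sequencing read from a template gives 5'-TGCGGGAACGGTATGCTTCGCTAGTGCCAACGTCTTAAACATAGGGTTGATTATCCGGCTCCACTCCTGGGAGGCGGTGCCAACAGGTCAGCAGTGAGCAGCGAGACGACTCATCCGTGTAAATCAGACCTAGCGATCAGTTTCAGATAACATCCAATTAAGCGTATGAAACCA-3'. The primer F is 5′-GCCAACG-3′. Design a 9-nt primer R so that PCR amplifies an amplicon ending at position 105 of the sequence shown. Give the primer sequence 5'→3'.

The forward primer binds at positions 26–32; the product's 3' end on the top strand is position 105.
The reverse primer anneals to the top strand over positions 97–105, i.e. to AGCAGCGAG.
Its sequence written 5'→3' is the reverse complement: CTCGCTGCT.

5'-CTCGCTGCT-3'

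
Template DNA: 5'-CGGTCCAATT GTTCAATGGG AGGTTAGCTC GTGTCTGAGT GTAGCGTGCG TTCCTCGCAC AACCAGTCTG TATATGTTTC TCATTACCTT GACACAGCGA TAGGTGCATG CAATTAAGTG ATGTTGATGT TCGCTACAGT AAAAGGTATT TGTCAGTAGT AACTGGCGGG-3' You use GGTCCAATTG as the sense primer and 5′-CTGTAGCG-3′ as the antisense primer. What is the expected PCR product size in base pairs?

The forward primer matches the template at positions 2–11.
Reverse complement of the reverse primer: CGCTACAG. This occurs on the top strand at positions 132–139.
Product length = (reverse-primer end) − (forward-primer start) + 1 = 139 − 2 + 1 = 138 bp.

138 bp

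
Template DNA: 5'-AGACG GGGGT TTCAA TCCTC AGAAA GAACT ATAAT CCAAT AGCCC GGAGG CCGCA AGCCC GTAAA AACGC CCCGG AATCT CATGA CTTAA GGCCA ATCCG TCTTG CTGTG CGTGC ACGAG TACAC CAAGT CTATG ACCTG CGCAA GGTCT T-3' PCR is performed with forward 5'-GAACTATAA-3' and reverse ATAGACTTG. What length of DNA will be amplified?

Forward primer GAACTATAA is found on the top strand at positions 26–34.
Taking the reverse complement of ATAGACTTG gives CAAGTCTAT, found at positions 126–134 on the template; the primer anneals here to the top strand with its 3' end pointing upstream.
Amplicon spans positions 26–134: 109 bp.

109 bp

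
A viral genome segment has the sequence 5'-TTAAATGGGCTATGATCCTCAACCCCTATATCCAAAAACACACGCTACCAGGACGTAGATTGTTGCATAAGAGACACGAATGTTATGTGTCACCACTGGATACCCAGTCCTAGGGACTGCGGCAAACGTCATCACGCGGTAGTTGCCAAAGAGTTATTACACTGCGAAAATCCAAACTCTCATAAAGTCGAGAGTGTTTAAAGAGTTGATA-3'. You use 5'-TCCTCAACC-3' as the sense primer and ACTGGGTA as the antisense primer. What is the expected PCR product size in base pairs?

The forward primer matches the template at positions 16–24.
The reverse primer's reverse complement is TACCCAGT, which matches the template at positions 101–108.
The product runs from position 16 to position 108, so its length is 108 − 16 + 1 = 93 bp.

93 bp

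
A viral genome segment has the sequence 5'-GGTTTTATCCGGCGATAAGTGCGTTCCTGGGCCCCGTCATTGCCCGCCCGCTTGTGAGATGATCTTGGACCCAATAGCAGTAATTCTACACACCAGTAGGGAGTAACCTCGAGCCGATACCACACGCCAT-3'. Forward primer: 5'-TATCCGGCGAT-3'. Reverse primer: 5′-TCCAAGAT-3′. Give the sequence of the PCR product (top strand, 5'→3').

5'-TATCCGGCGATAAGTGCGTTCCTGGGCCCCGTCATTGCCCGCCCGCTTGTGAGATGATCTTGGA-3'

Forward primer TATCCGGCGAT is found on the top strand at positions 6–16.
Taking the reverse complement of TCCAAGAT gives ATCTTGGA, found at positions 62–69 on the template; the primer anneals here to the top strand with its 3' end pointing upstream.
The product is the template from position 6 through 69 (64 bp).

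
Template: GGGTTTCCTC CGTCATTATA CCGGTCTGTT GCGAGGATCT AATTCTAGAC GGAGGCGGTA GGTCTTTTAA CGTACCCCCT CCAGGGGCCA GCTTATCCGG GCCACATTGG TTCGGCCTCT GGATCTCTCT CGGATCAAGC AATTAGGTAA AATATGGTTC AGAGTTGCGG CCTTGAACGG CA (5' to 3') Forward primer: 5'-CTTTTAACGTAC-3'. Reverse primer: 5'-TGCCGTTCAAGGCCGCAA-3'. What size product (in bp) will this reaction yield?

Scanning the template, CTTTTAACGTAC occurs at positions 64–75; this primer anneals to the bottom strand there with its 3' end pointing downstream.
Reverse complement of the reverse primer: TTGCGGCCTTGAACGGCA. This occurs on the top strand at positions 165–182.
The product runs from position 64 to position 182, so its length is 182 − 64 + 1 = 119 bp.

119 bp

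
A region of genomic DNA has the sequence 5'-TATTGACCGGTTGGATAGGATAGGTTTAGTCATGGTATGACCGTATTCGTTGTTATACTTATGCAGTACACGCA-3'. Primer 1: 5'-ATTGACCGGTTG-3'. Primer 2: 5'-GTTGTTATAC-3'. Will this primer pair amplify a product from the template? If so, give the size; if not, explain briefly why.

No product — both primers anneal to the same strand and extend in the same direction.

Primer 1 (ATTGACCGGTTG) matches the top strand at positions 2–13 (3' end points downstream).
Primer 2 (GTTGTTATAC) also matches the top strand directly, at positions 49–58 — its reverse complement GTATAACAAC is not present.
Both primers anneal to the bottom strand with 3' ends pointing the same way, so neither can prime synthesis back toward the other.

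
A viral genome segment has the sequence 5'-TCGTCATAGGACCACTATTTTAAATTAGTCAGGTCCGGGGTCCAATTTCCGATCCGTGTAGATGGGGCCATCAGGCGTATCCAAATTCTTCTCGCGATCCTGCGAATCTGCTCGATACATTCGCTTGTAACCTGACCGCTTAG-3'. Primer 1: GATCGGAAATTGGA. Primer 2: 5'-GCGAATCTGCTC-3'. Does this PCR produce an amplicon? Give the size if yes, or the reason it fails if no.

Primer 1 (GATCGGAAATTGGA) has reverse complement TCCAATTTCCGATC, which matches the top strand at positions 41–54; primer 1 anneals to the top strand there with its 3' end pointing upstream toward position 41.
Primer 2 (GCGAATCTGCTC) matches the top strand directly at positions 102–113; it anneals to the bottom strand with its 3' end pointing downstream toward position 113.
The 3' ends diverge (primer 1 extends toward position 1, primer 2 toward position 143), so the primers never converge on a shared product.

No product — the primers' 3' ends point away from each other.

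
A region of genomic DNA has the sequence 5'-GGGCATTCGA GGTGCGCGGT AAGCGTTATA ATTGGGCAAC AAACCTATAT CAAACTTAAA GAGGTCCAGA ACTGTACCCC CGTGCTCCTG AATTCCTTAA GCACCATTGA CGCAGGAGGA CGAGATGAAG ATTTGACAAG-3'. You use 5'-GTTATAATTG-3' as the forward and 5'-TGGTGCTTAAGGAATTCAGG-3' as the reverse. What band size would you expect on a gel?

82 bp

Scanning the template, GTTATAATTG occurs at positions 25–34; this primer anneals to the bottom strand there with its 3' end pointing downstream.
Taking the reverse complement of TGGTGCTTAAGGAATTCAGG gives CCTGAATTCCTTAAGCACCA, found at positions 87–106 on the template; the primer anneals here to the top strand with its 3' end pointing upstream.
The product runs from position 25 to position 106, so its length is 106 − 25 + 1 = 82 bp.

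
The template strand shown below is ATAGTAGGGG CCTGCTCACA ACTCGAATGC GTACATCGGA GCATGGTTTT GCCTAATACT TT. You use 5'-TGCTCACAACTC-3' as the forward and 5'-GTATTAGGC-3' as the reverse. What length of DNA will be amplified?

47 bp

Forward primer TGCTCACAACTC is found on the top strand at positions 13–24.
Taking the reverse complement of GTATTAGGC gives GCCTAATAC, found at positions 51–59 on the template; the primer anneals here to the top strand with its 3' end pointing upstream.
Product length = (reverse-primer end) − (forward-primer start) + 1 = 59 − 13 + 1 = 47 bp.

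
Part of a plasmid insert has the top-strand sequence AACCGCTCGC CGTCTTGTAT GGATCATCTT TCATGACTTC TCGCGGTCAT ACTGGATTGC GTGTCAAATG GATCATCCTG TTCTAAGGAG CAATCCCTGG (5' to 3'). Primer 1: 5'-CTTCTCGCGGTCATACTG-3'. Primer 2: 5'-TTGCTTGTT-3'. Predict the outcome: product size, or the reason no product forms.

No product — primer 2 has no binding site in the template.

Primer 2 (TTGCTTGTT) does not match the top strand, and its reverse complement AACAAGCAA does not match either.
With no annealing site for primer 2, no amplification occurs.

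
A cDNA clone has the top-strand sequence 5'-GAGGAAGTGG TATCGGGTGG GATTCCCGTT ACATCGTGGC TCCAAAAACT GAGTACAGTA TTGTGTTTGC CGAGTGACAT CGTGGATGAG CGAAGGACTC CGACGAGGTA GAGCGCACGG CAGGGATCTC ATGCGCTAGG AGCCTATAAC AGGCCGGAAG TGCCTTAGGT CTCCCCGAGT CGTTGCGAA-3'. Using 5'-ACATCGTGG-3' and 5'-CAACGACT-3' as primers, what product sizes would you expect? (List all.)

The forward primer ACATCGTGG matches the top strand at positions 31–39, 77–85.
The reverse primer's reverse complement is AGTCGTTG, matching at positions 178–185.
Each forward site pairs with the reverse site to give a product ending at position 185: sizes 155, 109 bp.

155 bp, 109 bp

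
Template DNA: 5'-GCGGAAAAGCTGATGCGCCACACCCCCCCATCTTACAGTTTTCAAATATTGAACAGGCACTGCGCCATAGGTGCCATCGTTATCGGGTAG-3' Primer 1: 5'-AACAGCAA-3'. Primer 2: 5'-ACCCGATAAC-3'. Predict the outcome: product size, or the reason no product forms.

Primer 1 (AACAGCAA) does not match the top strand, and its reverse complement TTGCTGTT does not match either.
With no annealing site for primer 1, no amplification occurs.

No product — primer 1 has no binding site in the template.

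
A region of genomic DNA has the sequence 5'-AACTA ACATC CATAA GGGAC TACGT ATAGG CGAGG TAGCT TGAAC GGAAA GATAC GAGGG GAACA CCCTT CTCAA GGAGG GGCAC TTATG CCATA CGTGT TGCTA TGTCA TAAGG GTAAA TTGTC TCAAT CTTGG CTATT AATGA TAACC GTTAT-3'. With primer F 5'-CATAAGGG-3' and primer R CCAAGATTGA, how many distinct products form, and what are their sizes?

The forward primer CATAAGGG matches the top strand at positions 11–18, 109–116.
The reverse primer's reverse complement is TCAATCTTGG, matching at positions 126–135.
Each forward site pairs with the reverse site to give a product ending at position 135: sizes 125, 27 bp.

Two products: 125 bp, 27 bp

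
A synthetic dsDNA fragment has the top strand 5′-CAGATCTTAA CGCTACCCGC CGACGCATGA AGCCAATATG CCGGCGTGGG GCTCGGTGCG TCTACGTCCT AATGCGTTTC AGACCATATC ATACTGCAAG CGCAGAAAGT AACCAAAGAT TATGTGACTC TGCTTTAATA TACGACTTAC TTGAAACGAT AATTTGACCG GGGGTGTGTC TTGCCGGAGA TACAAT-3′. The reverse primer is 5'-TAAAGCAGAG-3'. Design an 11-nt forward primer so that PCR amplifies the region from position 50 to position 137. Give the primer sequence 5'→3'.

5'-GGCTCGGTGCG-3'

The reverse primer's reverse complement CTCTGCTTTA matches the template at positions 128–137; the product starts at position 50.
The forward primer is identical to the top strand over positions 50–60: GGCTCGGTGCG.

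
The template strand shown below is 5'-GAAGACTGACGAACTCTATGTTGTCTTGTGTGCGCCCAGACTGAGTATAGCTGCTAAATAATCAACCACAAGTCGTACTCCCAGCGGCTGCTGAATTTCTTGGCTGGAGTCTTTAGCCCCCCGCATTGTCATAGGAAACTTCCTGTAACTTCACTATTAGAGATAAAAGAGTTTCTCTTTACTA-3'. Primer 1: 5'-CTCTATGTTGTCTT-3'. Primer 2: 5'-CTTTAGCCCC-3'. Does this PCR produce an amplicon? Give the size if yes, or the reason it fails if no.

Primer 1 (CTCTATGTTGTCTT) matches the top strand at positions 14–27 (3' end points downstream).
Primer 2 (CTTTAGCCCC) also matches the top strand directly, at positions 111–120 — its reverse complement GGGGCTAAAG is not present.
Both primers anneal to the bottom strand with 3' ends pointing the same way, so neither can prime synthesis back toward the other.

No product — both primers anneal to the same strand and extend in the same direction.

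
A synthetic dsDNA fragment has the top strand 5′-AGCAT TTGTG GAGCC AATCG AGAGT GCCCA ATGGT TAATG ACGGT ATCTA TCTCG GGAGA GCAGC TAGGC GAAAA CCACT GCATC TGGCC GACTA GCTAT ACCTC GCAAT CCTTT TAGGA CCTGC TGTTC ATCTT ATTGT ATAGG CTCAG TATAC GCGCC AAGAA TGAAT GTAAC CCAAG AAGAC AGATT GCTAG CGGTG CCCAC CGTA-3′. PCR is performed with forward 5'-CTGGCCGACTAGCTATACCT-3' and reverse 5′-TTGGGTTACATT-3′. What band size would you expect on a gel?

Scanning the template, CTGGCCGACTAGCTATACCT occurs at positions 85–104; this primer anneals to the bottom strand there with its 3' end pointing downstream.
Taking the reverse complement of TTGGGTTACATT gives AATGTAACCCAA, found at positions 168–179 on the template; the primer anneals here to the top strand with its 3' end pointing upstream.
Amplicon spans positions 85–179: 95 bp.

95 bp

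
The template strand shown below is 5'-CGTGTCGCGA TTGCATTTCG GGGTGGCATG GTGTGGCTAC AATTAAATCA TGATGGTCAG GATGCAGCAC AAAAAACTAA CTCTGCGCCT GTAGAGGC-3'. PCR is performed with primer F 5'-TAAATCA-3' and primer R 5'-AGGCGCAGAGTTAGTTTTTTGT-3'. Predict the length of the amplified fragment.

Forward primer TAAATCA is found on the top strand at positions 44–50.
Taking the reverse complement of AGGCGCAGAGTTAGTTTTTTGT gives ACAAAAAACTAACTCTGCGCCT, found at positions 69–90 on the template; the primer anneals here to the top strand with its 3' end pointing upstream.
The product runs from position 44 to position 90, so its length is 90 − 44 + 1 = 47 bp.

47 bp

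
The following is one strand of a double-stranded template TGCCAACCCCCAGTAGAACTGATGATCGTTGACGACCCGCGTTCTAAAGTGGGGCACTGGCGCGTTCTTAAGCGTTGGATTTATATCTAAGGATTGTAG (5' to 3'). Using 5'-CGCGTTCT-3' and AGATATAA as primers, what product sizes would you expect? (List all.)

The forward primer CGCGTTCT matches the top strand at positions 38–45, 61–68.
The reverse primer's reverse complement is TTATATCT, matching at positions 81–88.
Each forward site pairs with the reverse site to give a product ending at position 88: sizes 51, 28 bp.

51 bp, 28 bp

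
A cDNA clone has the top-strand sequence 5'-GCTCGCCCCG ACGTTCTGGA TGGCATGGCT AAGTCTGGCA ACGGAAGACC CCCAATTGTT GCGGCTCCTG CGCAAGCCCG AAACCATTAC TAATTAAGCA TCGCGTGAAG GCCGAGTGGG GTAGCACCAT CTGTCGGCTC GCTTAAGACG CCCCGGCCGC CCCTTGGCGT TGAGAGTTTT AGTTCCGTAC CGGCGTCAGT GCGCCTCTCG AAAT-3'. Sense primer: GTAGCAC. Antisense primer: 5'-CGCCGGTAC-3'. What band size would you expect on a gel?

Forward primer GTAGCAC is found on the top strand at positions 121–127.
Reverse complement of the reverse primer: GTACCGGCG. This occurs on the top strand at positions 187–195.
Product length = (reverse-primer end) − (forward-primer start) + 1 = 195 − 121 + 1 = 75 bp.

75 bp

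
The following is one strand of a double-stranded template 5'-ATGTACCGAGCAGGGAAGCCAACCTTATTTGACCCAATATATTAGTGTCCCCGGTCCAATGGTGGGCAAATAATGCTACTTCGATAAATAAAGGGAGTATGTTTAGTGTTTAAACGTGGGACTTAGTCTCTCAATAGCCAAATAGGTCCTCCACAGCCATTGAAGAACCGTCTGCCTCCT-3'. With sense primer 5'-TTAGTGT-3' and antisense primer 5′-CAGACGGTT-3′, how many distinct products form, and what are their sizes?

The forward primer TTAGTGT matches the top strand at positions 42–48, 103–109.
The reverse primer's reverse complement is AACCGTCTG, matching at positions 166–174.
Each forward site pairs with the reverse site to give a product ending at position 174: sizes 133, 72 bp.

Two products: 133 bp, 72 bp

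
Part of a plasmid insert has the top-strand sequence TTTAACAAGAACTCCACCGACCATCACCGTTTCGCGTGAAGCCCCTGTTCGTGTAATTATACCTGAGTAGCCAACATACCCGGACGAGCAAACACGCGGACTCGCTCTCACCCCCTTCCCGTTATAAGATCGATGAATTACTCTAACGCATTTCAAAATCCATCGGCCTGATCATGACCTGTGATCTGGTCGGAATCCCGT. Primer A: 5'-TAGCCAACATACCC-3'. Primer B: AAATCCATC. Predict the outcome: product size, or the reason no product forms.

Primer A (TAGCCAACATACCC) matches the top strand at positions 68–81 (3' end points downstream).
Primer B (AAATCCATC) also matches the top strand directly, at positions 156–164 — its reverse complement GATGGATTT is not present.
Both primers anneal to the bottom strand with 3' ends pointing the same way, so neither can prime synthesis back toward the other.

No product — both primers anneal to the same strand and extend in the same direction.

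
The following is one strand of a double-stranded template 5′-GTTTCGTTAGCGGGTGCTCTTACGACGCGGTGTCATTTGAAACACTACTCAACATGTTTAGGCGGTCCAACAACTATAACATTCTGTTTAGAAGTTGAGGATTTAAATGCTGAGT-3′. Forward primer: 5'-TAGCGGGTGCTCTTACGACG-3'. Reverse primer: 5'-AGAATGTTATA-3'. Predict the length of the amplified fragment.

78 bp

The forward primer matches the template at positions 8–27.
Reverse complement of the reverse primer: TATAACATTCT. This occurs on the top strand at positions 75–85.
Product length = (reverse-primer end) − (forward-primer start) + 1 = 85 − 8 + 1 = 78 bp.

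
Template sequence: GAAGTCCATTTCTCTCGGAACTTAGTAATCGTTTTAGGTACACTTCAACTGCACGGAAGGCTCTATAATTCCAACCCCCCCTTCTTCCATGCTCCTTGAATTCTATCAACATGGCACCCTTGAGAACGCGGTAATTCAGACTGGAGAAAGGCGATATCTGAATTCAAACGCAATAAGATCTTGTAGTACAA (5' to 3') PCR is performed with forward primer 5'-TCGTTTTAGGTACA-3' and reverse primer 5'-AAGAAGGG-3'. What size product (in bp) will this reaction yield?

Scanning the template, TCGTTTTAGGTACA occurs at positions 29–42; this primer anneals to the bottom strand there with its 3' end pointing downstream.
The reverse primer's reverse complement is CCCTTCTT, which matches the template at positions 79–86.
Amplicon spans positions 29–86: 58 bp.

58 bp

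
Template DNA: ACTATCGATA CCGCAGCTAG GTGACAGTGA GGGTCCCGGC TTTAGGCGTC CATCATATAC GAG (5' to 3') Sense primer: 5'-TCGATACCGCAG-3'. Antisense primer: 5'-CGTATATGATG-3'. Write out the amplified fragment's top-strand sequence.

Scanning the template, TCGATACCGCAG occurs at positions 5–16; this primer anneals to the bottom strand there with its 3' end pointing downstream.
Reverse complement of the reverse primer: CATCATATACG. This occurs on the top strand at positions 51–61.
The product is the template from position 5 through 61 (57 bp).

5'-TCGATACCGCAGCTAGGTGACAGTGAGGGTCCCGGCTTTAGGCGTCCATCATATACG-3'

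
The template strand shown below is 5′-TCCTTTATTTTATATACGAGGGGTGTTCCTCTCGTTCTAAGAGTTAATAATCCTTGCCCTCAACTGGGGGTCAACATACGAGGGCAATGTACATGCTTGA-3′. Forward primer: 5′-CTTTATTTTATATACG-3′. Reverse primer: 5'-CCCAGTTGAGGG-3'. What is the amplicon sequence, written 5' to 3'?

Forward primer CTTTATTTTATATACG is found on the top strand at positions 3–18.
The reverse primer's reverse complement is CCCTCAACTGGG, which matches the template at positions 57–68.
The product is the template from position 3 through 68 (66 bp).

5'-CTTTATTTTATATACGAGGGGTGTTCCTCTCGTTCTAAGAGTTAATAATCCTTGCCCTCAACTGGG-3'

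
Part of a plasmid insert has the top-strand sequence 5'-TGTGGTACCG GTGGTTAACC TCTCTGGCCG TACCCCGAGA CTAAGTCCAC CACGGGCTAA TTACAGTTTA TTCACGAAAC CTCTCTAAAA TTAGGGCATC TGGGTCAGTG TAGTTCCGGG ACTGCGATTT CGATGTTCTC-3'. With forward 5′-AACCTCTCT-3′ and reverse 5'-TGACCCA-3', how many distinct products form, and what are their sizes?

The forward primer AACCTCTCT matches the top strand at positions 17–25, 78–86.
The reverse primer's reverse complement is TGGGTCA, matching at positions 101–107.
Each forward site pairs with the reverse site to give a product ending at position 107: sizes 91, 30 bp.

Two products: 91 bp, 30 bp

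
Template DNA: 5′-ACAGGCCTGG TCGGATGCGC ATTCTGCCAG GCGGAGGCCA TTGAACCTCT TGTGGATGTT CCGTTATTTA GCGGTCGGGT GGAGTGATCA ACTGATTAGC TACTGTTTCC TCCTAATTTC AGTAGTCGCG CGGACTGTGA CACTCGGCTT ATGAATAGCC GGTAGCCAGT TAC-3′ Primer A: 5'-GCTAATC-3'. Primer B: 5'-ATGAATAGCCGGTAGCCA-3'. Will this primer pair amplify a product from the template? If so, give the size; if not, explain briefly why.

Primer A (GCTAATC) has reverse complement GATTAGC, which matches the top strand at positions 94–100; primer A anneals to the top strand there with its 3' end pointing upstream toward position 94.
Primer B (ATGAATAGCCGGTAGCCA) matches the top strand directly at positions 151–168; it anneals to the bottom strand with its 3' end pointing downstream toward position 168.
The 3' ends diverge (primer A extends toward position 1, primer B toward position 173), so the primers never converge on a shared product.

No product — the primers' 3' ends point away from each other.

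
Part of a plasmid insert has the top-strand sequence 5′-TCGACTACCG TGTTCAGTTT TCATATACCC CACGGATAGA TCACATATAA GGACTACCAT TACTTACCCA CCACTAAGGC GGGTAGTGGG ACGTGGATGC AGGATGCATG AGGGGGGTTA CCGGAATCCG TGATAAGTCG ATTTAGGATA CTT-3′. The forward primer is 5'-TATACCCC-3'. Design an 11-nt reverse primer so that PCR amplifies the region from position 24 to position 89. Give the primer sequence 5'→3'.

5'-CCACTACCCGC-3'

The product's 3' end on the top strand is position 89.
The reverse primer anneals to the top strand over positions 79–89, i.e. to GCGGGTAGTGG.
Its sequence written 5'→3' is the reverse complement: CCACTACCCGC.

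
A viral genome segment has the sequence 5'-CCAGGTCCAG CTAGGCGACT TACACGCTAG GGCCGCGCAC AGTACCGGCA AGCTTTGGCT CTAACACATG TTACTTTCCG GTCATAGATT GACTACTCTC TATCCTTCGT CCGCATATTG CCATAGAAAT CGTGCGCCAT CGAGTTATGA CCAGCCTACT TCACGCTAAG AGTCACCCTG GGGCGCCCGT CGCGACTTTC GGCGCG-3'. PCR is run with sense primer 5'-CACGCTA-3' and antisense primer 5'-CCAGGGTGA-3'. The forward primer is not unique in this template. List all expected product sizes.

The forward primer CACGCTA matches the top strand at positions 23–29, 162–168.
The reverse primer's reverse complement is TCACCCTGG, matching at positions 173–181.
Each forward site pairs with the reverse site to give a product ending at position 181: sizes 159, 20 bp.

159 bp, 20 bp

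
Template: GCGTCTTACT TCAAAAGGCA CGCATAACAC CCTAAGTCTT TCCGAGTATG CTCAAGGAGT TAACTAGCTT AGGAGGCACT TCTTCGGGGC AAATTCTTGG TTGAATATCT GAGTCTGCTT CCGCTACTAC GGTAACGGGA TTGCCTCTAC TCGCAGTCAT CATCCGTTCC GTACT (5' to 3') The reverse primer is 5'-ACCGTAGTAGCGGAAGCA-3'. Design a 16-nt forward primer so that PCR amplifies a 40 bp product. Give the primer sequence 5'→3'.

The reverse primer's reverse complement TGCTTCCGCTACTACGGT matches the template at positions 116–133, so the product ends at position 133.
A 40 bp product then starts at position 133 − 40 + 1 = 94.
The forward primer is identical to the top strand there: TTCTTGGTTGAATATC.

5'-TTCTTGGTTGAATATC-3'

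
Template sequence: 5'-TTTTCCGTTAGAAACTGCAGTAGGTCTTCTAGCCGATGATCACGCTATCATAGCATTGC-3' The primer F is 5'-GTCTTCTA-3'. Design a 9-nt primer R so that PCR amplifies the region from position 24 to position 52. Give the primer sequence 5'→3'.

5'-TATGATAGC-3'

The product's 3' end on the top strand is position 52.
The reverse primer anneals to the top strand over positions 44–52, i.e. to GCTATCATA.
Its sequence written 5'→3' is the reverse complement: TATGATAGC.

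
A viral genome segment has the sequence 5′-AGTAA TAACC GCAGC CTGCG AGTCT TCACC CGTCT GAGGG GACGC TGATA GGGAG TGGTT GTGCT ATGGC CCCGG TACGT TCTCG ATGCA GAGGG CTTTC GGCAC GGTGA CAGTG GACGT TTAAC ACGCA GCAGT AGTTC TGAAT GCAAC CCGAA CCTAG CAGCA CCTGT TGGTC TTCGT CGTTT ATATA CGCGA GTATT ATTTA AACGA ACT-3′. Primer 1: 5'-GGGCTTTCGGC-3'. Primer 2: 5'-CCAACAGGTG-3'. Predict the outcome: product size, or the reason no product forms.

Primer 1 (GGGCTTTCGGC) matches the top strand at positions 93–103; it acts as a forward primer.
Primer 2's reverse complement is CACCTGTTGG, matching the top strand at positions 164–173; it acts as a reverse primer.
The 3' ends face each other across positions 93–173, giving an 81 bp product.

Yes — an 81 bp product.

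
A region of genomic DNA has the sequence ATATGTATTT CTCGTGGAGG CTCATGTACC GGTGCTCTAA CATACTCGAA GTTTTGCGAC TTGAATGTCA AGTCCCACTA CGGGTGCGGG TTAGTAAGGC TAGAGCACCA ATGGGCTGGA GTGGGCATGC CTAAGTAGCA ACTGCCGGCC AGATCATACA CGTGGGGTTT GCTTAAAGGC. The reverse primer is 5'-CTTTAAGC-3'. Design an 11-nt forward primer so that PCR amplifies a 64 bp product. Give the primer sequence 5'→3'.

The reverse primer's reverse complement GCTTAAAG matches the template at positions 171–178, so the product ends at position 178.
A 64 bp product then starts at position 178 − 64 + 1 = 115.
The forward primer is identical to the top strand there: GCTGGAGTGGG.

5'-GCTGGAGTGGG-3'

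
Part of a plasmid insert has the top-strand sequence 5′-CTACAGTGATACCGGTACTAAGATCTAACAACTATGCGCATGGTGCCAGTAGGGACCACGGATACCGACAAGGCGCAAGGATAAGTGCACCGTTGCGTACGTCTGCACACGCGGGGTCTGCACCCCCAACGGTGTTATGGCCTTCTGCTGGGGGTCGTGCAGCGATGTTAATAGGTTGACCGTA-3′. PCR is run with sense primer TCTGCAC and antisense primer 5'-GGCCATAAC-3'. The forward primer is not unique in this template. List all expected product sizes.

41 bp, 26 bp

The forward primer TCTGCAC matches the top strand at positions 102–108, 117–123.
The reverse primer's reverse complement is GTTATGGCC, matching at positions 134–142.
Each forward site pairs with the reverse site to give a product ending at position 142: sizes 41, 26 bp.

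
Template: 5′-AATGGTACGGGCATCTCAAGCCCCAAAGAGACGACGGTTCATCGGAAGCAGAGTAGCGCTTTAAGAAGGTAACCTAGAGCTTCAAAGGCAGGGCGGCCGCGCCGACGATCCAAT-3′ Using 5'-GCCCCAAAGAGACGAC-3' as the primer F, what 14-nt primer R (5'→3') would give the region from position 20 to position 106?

The product's 3' end on the top strand is position 106.
The reverse primer anneals to the top strand over positions 93–106, i.e. to GCGGCCGCGCCGAC.
Its sequence written 5'→3' is the reverse complement: GTCGGCGCGGCCGC.

5'-GTCGGCGCGGCCGC-3'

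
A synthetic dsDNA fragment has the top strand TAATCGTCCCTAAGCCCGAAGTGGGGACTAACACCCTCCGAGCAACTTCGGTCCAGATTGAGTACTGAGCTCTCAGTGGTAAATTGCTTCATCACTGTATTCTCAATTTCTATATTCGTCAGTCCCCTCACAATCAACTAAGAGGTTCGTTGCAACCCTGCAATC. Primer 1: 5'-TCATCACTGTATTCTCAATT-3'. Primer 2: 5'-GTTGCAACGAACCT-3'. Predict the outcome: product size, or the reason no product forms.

Primer 1 (TCATCACTGTATTCTCAATT) matches the top strand at positions 89–108; it acts as a forward primer.
Primer 2's reverse complement is AGGTTCGTTGCAAC, matching the top strand at positions 143–156; it acts as a reverse primer.
The 3' ends face each other across positions 89–156, giving a 68 bp product.

Yes — a 68 bp product.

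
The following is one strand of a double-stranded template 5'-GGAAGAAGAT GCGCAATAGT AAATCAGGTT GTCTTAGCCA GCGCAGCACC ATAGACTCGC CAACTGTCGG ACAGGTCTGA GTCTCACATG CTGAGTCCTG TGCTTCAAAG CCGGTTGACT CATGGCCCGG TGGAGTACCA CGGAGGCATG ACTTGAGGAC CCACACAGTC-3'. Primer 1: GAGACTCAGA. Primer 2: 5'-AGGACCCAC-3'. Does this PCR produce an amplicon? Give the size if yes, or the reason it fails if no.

No product — the primers' 3' ends point away from each other.

Primer 1 (GAGACTCAGA) has reverse complement TCTGAGTCTC, which matches the top strand at positions 76–85; primer 1 anneals to the top strand there with its 3' end pointing upstream toward position 76.
Primer 2 (AGGACCCAC) matches the top strand directly at positions 156–164; it anneals to the bottom strand with its 3' end pointing downstream toward position 164.
The 3' ends diverge (primer 1 extends toward position 1, primer 2 toward position 170), so the primers never converge on a shared product.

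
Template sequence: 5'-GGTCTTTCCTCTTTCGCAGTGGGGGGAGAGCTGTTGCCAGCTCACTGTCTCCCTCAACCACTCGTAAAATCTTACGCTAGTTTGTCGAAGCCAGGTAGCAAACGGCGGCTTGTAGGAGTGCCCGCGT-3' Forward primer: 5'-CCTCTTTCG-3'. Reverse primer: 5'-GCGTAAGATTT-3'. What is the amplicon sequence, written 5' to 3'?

5'-CCTCTTTCGCAGTGGGGGGAGAGCTGTTGCCAGCTCACTGTCTCCCTCAACCACTCGTAAAATCTTACGC-3'

The forward primer matches the template at positions 8–16.
The reverse primer's reverse complement is AAATCTTACGC, which matches the template at positions 67–77.
The product is the template from position 8 through 77 (70 bp).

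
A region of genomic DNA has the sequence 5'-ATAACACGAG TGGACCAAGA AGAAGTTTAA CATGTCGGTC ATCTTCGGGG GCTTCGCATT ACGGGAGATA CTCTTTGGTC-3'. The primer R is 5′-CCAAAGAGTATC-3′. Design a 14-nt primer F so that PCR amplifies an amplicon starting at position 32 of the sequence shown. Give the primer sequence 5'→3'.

5'-ATGTCGGTCATCTT-3'

The reverse primer's reverse complement GATACTCTTTGG matches the template at positions 67–78; the product starts at position 32.
The forward primer is identical to the top strand over positions 32–45: ATGTCGGTCATCTT.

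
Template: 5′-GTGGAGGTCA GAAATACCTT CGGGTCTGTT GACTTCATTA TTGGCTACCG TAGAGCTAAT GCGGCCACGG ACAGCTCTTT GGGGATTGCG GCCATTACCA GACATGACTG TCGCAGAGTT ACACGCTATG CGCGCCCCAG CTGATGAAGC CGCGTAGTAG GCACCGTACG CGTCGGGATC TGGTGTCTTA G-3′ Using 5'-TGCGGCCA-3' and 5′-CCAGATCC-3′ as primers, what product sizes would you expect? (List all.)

124 bp, 97 bp

The forward primer TGCGGCCA matches the top strand at positions 60–67, 87–94.
The reverse primer's reverse complement is GGATCTGG, matching at positions 176–183.
Each forward site pairs with the reverse site to give a product ending at position 183: sizes 124, 97 bp.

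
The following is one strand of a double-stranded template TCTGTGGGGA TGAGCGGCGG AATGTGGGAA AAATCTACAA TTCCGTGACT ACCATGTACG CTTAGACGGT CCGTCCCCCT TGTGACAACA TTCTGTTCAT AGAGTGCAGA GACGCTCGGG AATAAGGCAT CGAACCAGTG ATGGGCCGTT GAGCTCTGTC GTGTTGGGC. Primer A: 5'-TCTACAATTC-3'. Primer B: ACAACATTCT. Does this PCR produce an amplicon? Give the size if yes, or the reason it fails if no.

No product — both primers anneal to the same strand and extend in the same direction.

Primer A (TCTACAATTC) matches the top strand at positions 34–43 (3' end points downstream).
Primer B (ACAACATTCT) also matches the top strand directly, at positions 85–94 — its reverse complement AGAATGTTGT is not present.
Both primers anneal to the bottom strand with 3' ends pointing the same way, so neither can prime synthesis back toward the other.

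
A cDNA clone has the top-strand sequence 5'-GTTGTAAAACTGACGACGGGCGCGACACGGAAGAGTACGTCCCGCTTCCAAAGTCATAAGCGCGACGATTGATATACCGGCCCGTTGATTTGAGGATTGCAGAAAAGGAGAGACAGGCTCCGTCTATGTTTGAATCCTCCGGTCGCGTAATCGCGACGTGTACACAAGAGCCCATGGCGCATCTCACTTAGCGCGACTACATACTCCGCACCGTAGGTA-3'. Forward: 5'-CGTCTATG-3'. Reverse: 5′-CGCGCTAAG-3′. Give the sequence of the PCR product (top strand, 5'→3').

5'-CGTCTATGTTTGAATCCTCCGGTCGCGTAATCGCGACGTGTACACAAGAGCCCATGGCGCATCTCACTTAGCGCG-3'

Forward primer CGTCTATG is found on the top strand at positions 121–128.
Reverse complement of the reverse primer: CTTAGCGCG. This occurs on the top strand at positions 187–195.
The product is the template from position 121 through 195 (75 bp).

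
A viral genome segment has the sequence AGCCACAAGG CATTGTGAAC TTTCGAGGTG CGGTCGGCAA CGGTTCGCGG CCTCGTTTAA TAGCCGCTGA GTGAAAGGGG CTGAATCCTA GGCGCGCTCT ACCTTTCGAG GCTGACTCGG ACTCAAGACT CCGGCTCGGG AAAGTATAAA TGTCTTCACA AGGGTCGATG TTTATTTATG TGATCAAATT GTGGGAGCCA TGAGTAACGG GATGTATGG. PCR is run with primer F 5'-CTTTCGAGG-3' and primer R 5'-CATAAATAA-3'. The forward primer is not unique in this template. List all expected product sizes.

The forward primer CTTTCGAGG matches the top strand at positions 20–28, 103–111.
The reverse primer's reverse complement is TTATTTATG, matching at positions 172–180.
Each forward site pairs with the reverse site to give a product ending at position 180: sizes 161, 78 bp.

161 bp, 78 bp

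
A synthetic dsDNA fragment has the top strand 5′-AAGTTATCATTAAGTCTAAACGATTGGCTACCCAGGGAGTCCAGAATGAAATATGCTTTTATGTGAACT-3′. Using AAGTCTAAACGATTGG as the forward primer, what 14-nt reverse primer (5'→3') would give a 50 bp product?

5'-TAAAAGCATATTTC-3'

The forward primer binds at positions 12–27, so a 50 bp product ends at position 12 + 50 − 1 = 61.
The reverse primer anneals to the top strand over positions 48–61, i.e. to GAAATATGCTTTTA.
Its sequence written 5'→3' is the reverse complement: TAAAAGCATATTTC.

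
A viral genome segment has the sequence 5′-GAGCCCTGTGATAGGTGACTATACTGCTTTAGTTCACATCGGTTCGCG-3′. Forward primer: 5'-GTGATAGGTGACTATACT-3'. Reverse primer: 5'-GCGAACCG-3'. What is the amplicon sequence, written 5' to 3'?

5'-GTGATAGGTGACTATACTGCTTTAGTTCACATCGGTTCGC-3'

Forward primer GTGATAGGTGACTATACT is found on the top strand at positions 8–25.
Reverse complement of the reverse primer: CGGTTCGC. This occurs on the top strand at positions 40–47.
The product is the template from position 8 through 47 (40 bp).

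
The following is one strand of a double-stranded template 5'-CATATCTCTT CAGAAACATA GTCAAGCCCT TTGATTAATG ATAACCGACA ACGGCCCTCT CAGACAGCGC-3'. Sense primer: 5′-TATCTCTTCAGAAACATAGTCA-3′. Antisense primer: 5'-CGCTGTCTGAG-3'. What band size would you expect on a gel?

The forward primer matches the template at positions 3–24.
Taking the reverse complement of CGCTGTCTGAG gives CTCAGACAGCG, found at positions 59–69 on the template; the primer anneals here to the top strand with its 3' end pointing upstream.
The product runs from position 3 to position 69, so its length is 69 − 3 + 1 = 67 bp.

67 bp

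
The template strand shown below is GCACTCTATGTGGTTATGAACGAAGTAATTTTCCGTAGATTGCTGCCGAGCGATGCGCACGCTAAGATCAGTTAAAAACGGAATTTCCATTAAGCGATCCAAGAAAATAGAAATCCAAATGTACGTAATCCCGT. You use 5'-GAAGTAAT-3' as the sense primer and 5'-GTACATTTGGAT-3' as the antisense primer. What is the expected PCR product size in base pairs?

Forward primer GAAGTAAT is found on the top strand at positions 22–29.
Reverse complement of the reverse primer: ATCCAAATGTAC. This occurs on the top strand at positions 113–124.
Amplicon spans positions 22–124: 103 bp.

103 bp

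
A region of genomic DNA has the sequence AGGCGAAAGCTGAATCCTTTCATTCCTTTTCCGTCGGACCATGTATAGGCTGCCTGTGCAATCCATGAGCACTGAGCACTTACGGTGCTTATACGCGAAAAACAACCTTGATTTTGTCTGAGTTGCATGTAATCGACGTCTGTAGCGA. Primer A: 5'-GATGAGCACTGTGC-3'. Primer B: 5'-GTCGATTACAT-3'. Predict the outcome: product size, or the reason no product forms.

No product — primer A has no binding site in the template.

Primer A (GATGAGCACTGTGC) does not match the top strand, and its reverse complement GCACAGTGCTCATC does not match either.
With no annealing site for primer A, no amplification occurs.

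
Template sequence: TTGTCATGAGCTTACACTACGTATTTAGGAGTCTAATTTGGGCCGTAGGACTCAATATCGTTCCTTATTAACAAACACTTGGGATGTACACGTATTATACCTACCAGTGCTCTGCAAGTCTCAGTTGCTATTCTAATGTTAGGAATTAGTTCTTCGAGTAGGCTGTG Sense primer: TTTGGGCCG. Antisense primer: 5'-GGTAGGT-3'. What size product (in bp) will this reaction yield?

69 bp

Forward primer TTTGGGCCG is found on the top strand at positions 37–45.
The reverse primer's reverse complement is ACCTACC, which matches the template at positions 99–105.
The product runs from position 37 to position 105, so its length is 105 − 37 + 1 = 69 bp.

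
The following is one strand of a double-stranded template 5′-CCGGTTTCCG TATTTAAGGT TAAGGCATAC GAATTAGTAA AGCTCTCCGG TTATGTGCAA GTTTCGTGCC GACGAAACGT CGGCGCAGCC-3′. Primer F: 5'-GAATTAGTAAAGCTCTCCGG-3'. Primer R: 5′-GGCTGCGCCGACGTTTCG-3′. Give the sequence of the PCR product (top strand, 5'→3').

5'-GAATTAGTAAAGCTCTCCGGTTATGTGCAAGTTTCGTGCCGACGAAACGTCGGCGCAGCC-3'

Scanning the template, GAATTAGTAAAGCTCTCCGG occurs at positions 31–50; this primer anneals to the bottom strand there with its 3' end pointing downstream.
Reverse complement of the reverse primer: CGAAACGTCGGCGCAGCC. This occurs on the top strand at positions 73–90.
The product is the template from position 31 through 90 (60 bp).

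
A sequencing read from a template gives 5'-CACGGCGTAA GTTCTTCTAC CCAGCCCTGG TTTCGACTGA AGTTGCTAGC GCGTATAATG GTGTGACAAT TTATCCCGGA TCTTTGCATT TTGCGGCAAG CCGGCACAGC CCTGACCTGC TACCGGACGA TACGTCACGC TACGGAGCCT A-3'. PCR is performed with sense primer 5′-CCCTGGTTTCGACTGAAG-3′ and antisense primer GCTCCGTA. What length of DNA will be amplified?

Forward primer CCCTGGTTTCGACTGAAG is found on the top strand at positions 25–42.
Taking the reverse complement of GCTCCGTA gives TACGGAGC, found at positions 141–148 on the template; the primer anneals here to the top strand with its 3' end pointing upstream.
Product length = (reverse-primer end) − (forward-primer start) + 1 = 148 − 25 + 1 = 124 bp.

124 bp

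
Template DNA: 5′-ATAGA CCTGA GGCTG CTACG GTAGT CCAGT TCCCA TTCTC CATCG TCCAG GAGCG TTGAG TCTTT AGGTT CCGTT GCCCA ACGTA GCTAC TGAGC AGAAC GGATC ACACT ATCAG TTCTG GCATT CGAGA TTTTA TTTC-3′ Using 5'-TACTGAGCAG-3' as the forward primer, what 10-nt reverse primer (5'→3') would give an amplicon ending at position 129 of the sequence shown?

5'-CTCGAATGCC-3'

The forward primer binds at positions 88–97; the product's 3' end on the top strand is position 129.
The reverse primer anneals to the top strand over positions 120–129, i.e. to GGCATTCGAG.
Its sequence written 5'→3' is the reverse complement: CTCGAATGCC.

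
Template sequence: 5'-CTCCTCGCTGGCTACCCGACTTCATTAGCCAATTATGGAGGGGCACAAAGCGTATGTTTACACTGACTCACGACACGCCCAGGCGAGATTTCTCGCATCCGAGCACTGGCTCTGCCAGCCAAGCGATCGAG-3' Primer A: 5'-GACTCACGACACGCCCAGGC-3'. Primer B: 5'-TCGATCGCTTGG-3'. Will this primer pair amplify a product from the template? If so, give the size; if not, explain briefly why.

Primer A (GACTCACGACACGCCCAGGC) matches the top strand at positions 65–84; it acts as a forward primer.
Primer B's reverse complement is CCAAGCGATCGA, matching the top strand at positions 119–130; it acts as a reverse primer.
The 3' ends face each other across positions 65–130, giving a 66 bp product.

Yes — a 66 bp product.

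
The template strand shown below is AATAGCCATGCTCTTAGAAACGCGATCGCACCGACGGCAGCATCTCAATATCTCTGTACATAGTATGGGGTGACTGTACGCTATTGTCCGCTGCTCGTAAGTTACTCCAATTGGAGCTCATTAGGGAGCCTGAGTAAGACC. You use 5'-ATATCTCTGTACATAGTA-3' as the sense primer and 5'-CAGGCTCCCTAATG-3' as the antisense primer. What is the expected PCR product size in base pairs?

85 bp

Scanning the template, ATATCTCTGTACATAGTA occurs at positions 48–65; this primer anneals to the bottom strand there with its 3' end pointing downstream.
Taking the reverse complement of CAGGCTCCCTAATG gives CATTAGGGAGCCTG, found at positions 119–132 on the template; the primer anneals here to the top strand with its 3' end pointing upstream.
Amplicon spans positions 48–132: 85 bp.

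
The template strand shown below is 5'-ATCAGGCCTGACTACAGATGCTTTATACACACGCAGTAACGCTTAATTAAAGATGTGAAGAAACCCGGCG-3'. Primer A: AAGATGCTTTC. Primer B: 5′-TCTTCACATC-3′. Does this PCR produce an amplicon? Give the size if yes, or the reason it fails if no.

No product — primer A has no binding site in the template.

Primer A (AAGATGCTTTC) does not match the top strand, and its reverse complement GAAAGCATCTT does not match either.
With no annealing site for primer A, no amplification occurs.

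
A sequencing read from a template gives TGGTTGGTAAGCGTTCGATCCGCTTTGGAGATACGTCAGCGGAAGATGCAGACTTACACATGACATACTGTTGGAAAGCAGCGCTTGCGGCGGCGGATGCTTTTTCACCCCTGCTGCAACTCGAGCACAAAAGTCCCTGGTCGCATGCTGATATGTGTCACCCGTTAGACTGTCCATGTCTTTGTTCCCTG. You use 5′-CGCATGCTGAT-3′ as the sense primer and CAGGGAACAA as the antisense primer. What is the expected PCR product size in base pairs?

Forward primer CGCATGCTGAT is found on the top strand at positions 142–152.
The reverse primer's reverse complement is TTGTTCCCTG, which matches the template at positions 182–191.
The product runs from position 142 to position 191, so its length is 191 − 142 + 1 = 50 bp.

50 bp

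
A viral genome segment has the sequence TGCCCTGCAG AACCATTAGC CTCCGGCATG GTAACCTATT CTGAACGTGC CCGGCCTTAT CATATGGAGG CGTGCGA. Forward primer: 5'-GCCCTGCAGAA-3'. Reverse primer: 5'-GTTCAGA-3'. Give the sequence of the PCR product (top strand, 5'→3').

Scanning the template, GCCCTGCAGAA occurs at positions 2–12; this primer anneals to the bottom strand there with its 3' end pointing downstream.
The reverse primer's reverse complement is TCTGAAC, which matches the template at positions 40–46.
The product is the template from position 2 through 46 (45 bp).

5'-GCCCTGCAGAACCATTAGCCTCCGGCATGGTAACCTATTCTGAAC-3'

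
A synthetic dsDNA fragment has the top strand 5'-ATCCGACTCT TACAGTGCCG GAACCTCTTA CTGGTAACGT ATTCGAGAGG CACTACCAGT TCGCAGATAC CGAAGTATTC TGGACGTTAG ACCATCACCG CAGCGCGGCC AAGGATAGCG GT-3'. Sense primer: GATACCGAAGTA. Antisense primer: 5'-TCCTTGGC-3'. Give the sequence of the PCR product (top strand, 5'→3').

The forward primer matches the template at positions 66–77.
Taking the reverse complement of TCCTTGGC gives GCCAAGGA, found at positions 108–115 on the template; the primer anneals here to the top strand with its 3' end pointing upstream.
The product is the template from position 66 through 115 (50 bp).

5'-GATACCGAAGTATTCTGGACGTTAGACCATCACCGCAGCGCGGCCAAGGA-3'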